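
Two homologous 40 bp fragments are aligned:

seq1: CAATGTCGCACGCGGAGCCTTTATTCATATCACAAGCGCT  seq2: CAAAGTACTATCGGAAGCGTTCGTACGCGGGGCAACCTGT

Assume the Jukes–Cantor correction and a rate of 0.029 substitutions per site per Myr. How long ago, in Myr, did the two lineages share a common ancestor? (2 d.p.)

15.57

The sequences differ at 21 of 40 sites, so p = 21/40 = 0.525.
d = −(3/4) ln(1 − 4p/3) = −0.75 ln(1 − 0.7) = −0.75 ln(0.3)
  = −0.75 × (-1.203973) = 0.902980 substitutions/site.
Under a molecular clock d = 2μt, so t = d/(2μ) = 0.902980 / (2 × 0.029) = 15.57 Myr.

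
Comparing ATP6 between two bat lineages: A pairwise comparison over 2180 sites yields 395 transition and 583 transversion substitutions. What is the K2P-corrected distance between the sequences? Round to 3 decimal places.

0.688

P = 395/2180 ≈ 0.181193 and Q = 583/2180 ≈ 0.267431.
Under the Kimura two-parameter model, d = −½ ln(1 − 2P − Q) − ¼ ln(1 − 2Q).
1 − 2P − Q = 0.370183, giving −½ ln(0.370183) = 0.496879.
1 − 2Q = 0.465138, giving −¼ ln(0.465138) = 0.191355.
d = 0.496879 + 0.191355 = 0.688234.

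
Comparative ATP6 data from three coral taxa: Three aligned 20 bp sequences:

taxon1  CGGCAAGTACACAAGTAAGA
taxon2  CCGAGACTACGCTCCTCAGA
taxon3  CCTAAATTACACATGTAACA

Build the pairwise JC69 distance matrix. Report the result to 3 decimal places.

taxon1–taxon2: 9/20 sites differ → p = 0.45, d = −0.75 ln(1 − 0.6) = 0.687218 ≈ 0.687.
taxon1–taxon3: 6/20 sites differ → p = 0.3, d = −0.75 ln(1 − 0.4) = 0.383119 ≈ 0.383.
taxon2–taxon3: 9/20 sites differ → p = 0.45, d = −0.75 ln(1 − 0.6) = 0.687218 ≈ 0.687.

d(taxon1,taxon2) = 0.687, d(taxon1,taxon3) = 0.383, d(taxon2,taxon3) = 0.687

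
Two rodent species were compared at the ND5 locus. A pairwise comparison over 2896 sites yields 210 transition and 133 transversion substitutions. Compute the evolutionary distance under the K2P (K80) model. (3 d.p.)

P = 210/2896 ≈ 0.072514 and Q = 133/2896 ≈ 0.045925.
Under the Kimura two-parameter model, d = −½ ln(1 − 2P − Q) − ¼ ln(1 − 2Q).
1 − 2P − Q = 0.809047, giving −½ ln(0.809047) = 0.105949.
1 − 2Q = 0.90815, giving −¼ ln(0.90815) = 0.024086.
d = 0.105949 + 0.024086 = 0.130035.

0.130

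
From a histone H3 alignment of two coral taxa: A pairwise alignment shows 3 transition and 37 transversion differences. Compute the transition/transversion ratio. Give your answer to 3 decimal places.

R = 3/37 = 0.081081… ≈ 0.081 (to 3 d.p.).

0.081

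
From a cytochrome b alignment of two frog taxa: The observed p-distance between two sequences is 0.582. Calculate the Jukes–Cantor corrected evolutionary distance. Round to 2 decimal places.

1.12

d = −(3/4) ln(1 − 4p/3) = −0.75 ln(1 − 0.776) = −0.75 ln(0.224)
  = −0.75 × (-1.496109) = 1.122082 substitutions/site.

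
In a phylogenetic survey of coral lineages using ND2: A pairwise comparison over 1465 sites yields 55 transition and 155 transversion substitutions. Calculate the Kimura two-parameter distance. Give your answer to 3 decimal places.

0.159

P = 55/1465 ≈ 0.037543 and Q = 155/1465 ≈ 0.105802.
Under the Kimura two-parameter model, d = −½ ln(1 − 2P − Q) − ¼ ln(1 − 2Q).
1 − 2P − Q = 0.819112, giving −½ ln(0.819112) = 0.099767.
1 − 2Q = 0.788396, giving −¼ ln(0.788396) = 0.059439.
d = 0.099767 + 0.059439 = 0.159206.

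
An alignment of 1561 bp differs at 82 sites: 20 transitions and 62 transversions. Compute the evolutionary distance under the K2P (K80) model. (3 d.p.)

P = 20/1561 ≈ 0.012812 and Q = 62/1561 ≈ 0.039718.
Under the Kimura two-parameter model, d = −½ ln(1 − 2P − Q) − ¼ ln(1 − 2Q).
1 − 2P − Q = 0.934658, giving −½ ln(0.934658) = 0.033787.
1 − 2Q = 0.920564, giving −¼ ln(0.920564) = 0.020692.
d = 0.033787 + 0.020692 = 0.054479.

0.054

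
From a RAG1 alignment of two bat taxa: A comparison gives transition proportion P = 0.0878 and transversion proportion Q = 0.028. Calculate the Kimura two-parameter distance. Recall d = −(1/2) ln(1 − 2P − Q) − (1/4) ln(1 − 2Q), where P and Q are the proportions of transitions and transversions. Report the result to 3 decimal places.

Under the Kimura two-parameter model, d = −½ ln(1 − 2P − Q) − ¼ ln(1 − 2Q).
1 − 2P − Q = 0.7964, giving −½ ln(0.7964) = 0.113827.
1 − 2Q = 0.944, giving −¼ ln(0.944) = 0.014407.
d = 0.113827 + 0.014407 = 0.128234.

0.128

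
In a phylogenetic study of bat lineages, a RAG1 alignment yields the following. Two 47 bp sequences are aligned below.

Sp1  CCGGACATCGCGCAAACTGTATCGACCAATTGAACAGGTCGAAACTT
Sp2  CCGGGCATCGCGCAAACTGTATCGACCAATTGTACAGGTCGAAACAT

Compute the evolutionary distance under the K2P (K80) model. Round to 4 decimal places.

Of 47 sites, 1 differences are transitions and 2 are transversions, so P = 1/47 ≈ 0.021277 and Q = 2/47 ≈ 0.042553.
Under the Kimura two-parameter model, d = −½ ln(1 − 2P − Q) − ¼ ln(1 − 2Q).
1 − 2P − Q = 0.914893, giving −½ ln(0.914893) = 0.044474.
1 − 2Q = 0.914894, giving −¼ ln(0.914894) = 0.022237.
d = 0.044474 + 0.022237 = 0.066711.

0.0667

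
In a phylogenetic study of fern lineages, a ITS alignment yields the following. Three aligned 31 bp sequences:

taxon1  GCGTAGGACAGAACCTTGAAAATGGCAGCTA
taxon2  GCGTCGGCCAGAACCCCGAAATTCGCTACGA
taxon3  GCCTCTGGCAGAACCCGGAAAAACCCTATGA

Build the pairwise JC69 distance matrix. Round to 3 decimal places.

d(taxon1,taxon2) = 0.367, d(taxon1,taxon3) = 0.614, d(taxon2,taxon3) = 0.316

taxon1–taxon2: 9/31 sites differ → p ≈ 0.290323, d = −0.75 ln(1 − 0.387097) = 0.367161 ≈ 0.367.
taxon1–taxon3: 13/31 sites differ → p ≈ 0.419355, d = −0.75 ln(1 − 0.55914) = 0.614271 ≈ 0.614.
taxon2–taxon3: 8/31 sites differ → p ≈ 0.258065, d = −0.75 ln(1 − 0.344087) = 0.316295 ≈ 0.316.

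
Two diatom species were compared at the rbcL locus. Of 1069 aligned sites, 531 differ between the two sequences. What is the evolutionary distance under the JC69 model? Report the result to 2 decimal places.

p = 531/1069 ≈ 0.496726.
d = −(3/4) ln(1 − 4p/3) = −0.75 ln(1 − 0.662301) = −0.75 ln(0.337699)
  = −0.75 × (-1.085600) = 0.814200 substitutions/site.

0.81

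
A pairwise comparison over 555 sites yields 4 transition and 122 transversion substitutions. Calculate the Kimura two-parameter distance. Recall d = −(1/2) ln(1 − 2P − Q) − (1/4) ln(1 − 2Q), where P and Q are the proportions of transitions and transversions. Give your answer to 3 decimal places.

0.278

P = 4/555 ≈ 0.007207 and Q = 122/555 ≈ 0.21982.
Under the Kimura two-parameter model, d = −½ ln(1 − 2P − Q) − ¼ ln(1 − 2Q).
1 − 2P − Q = 0.765766, giving −½ ln(0.765766) = 0.133439.
1 − 2Q = 0.56036, giving −¼ ln(0.56036) = 0.144794.
d = 0.133439 + 0.144794 = 0.278233.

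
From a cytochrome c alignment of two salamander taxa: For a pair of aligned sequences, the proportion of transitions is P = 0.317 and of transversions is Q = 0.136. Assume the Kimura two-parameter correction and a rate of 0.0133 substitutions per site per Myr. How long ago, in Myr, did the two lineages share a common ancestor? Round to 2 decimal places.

Under the Kimura two-parameter model, d = −½ ln(1 − 2P − Q) − ¼ ln(1 − 2Q).
1 − 2P − Q = 0.23, giving −½ ln(0.23) = 0.734838.
1 − 2Q = 0.728, giving −¼ ln(0.728) = 0.079364.
d = 0.734838 + 0.079364 = 0.814202.
Under a molecular clock d = 2μt, so t = d/(2μ) = 0.814202 / (2 × 0.0133) = 30.61 Myr.

30.61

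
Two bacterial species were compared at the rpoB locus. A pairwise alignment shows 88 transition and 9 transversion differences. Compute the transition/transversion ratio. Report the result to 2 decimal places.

9.78

R = 88/9 = 9.777777… ≈ 9.78 (to 2 d.p.).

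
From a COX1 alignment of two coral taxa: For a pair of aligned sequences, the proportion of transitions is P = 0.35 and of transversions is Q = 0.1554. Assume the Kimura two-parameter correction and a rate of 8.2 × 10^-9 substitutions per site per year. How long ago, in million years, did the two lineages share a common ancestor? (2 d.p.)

Under the Kimura two-parameter model, d = −½ ln(1 − 2P − Q) − ¼ ln(1 − 2Q).
1 − 2P − Q = 0.1446, giving −½ ln(0.1446) = 0.966892.
1 − 2Q = 0.6892, giving −¼ ln(0.6892) = 0.093056.
d = 0.966892 + 0.093056 = 1.059948.
Under a molecular clock d = 2μt, so t = d/(2μ) = 1.059948 / (2 × 8.2 × 10^-9) = 64.63 million years.

64.63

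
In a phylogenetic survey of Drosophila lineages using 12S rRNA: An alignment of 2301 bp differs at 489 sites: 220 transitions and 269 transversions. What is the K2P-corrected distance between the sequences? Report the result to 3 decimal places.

0.251

P = 220/2301 ≈ 0.095611 and Q = 269/2301 ≈ 0.116906.
Under the Kimura two-parameter model, d = −½ ln(1 − 2P − Q) − ¼ ln(1 − 2Q).
1 − 2P − Q = 0.691872, giving −½ ln(0.691872) = 0.184177.
1 − 2Q = 0.766188, giving −¼ ln(0.766188) = 0.066582.
d = 0.184177 + 0.066582 = 0.250759.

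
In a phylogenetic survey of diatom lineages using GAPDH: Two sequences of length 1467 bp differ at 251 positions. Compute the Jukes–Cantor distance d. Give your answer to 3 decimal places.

p = 251/1467 ≈ 0.171097.
d = −(3/4) ln(1 − 4p/3) = −0.75 ln(1 − 0.228129) = −0.75 ln(0.771871)
  = −0.75 × (-0.258938) = 0.194204 substitutions/site.

0.194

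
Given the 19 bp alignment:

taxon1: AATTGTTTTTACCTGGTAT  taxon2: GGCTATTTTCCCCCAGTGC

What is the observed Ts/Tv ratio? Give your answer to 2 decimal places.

9.00

Transitions are A↔G and C↔T; transversions are all other mismatches.
Transitions: 9. Transversions: 1.
R = 9/1 = 9.00.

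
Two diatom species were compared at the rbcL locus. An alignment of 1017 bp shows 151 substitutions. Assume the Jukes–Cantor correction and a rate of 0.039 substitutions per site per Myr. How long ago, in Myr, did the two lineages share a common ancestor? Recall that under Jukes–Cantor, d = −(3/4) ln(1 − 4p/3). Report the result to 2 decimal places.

p = 151/1017 ≈ 0.148476.
d = −(3/4) ln(1 − 4p/3) = −0.75 ln(1 − 0.197968) = −0.75 ln(0.802032)
  = −0.75 × (-0.220607) = 0.165455 substitutions/site.
Under a molecular clock d = 2μt, so t = d/(2μ) = 0.165455 / (2 × 0.039) = 2.12 Myr.

2.12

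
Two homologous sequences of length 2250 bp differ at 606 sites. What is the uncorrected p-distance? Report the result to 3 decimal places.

p = 606/2250 = 0.269333… ≈ 0.269 (to 3 d.p.).

0.269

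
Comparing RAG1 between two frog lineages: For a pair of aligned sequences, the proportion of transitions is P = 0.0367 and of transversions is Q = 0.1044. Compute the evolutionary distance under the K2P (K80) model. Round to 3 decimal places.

0.156

Under the Kimura two-parameter model, d = −½ ln(1 − 2P − Q) − ¼ ln(1 − 2Q).
1 − 2P − Q = 0.8222, giving −½ ln(0.8222) = 0.097886.
1 − 2Q = 0.7912, giving −¼ ln(0.7912) = 0.058551.
d = 0.097886 + 0.058551 = 0.156437.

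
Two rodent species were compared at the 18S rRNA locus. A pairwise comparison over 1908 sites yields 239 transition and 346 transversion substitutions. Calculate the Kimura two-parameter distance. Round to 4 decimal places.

P = 239/1908 ≈ 0.125262 and Q = 346/1908 ≈ 0.181342.
Under the Kimura two-parameter model, d = −½ ln(1 − 2P − Q) − ¼ ln(1 − 2Q).
1 − 2P − Q = 0.568134, giving −½ ln(0.568134) = 0.282699.
1 − 2Q = 0.637316, giving −¼ ln(0.637316) = 0.112622.
d = 0.282699 + 0.112622 = 0.395321.

0.3953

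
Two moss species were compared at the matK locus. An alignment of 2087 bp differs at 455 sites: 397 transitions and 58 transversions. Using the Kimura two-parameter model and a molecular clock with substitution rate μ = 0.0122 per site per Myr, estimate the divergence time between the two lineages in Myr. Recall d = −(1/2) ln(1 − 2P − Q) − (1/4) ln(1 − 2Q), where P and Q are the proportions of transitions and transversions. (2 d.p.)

P = 397/2087 ≈ 0.190225 and Q = 58/2087 ≈ 0.027791.
Under the Kimura two-parameter model, d = −½ ln(1 − 2P − Q) − ¼ ln(1 − 2Q).
1 − 2P − Q = 0.591759, giving −½ ln(0.591759) = 0.262328.
1 − 2Q = 0.944418, giving −¼ ln(0.944418) = 0.014297.
d = 0.262328 + 0.014297 = 0.276625.
Under a molecular clock d = 2μt, so t = d/(2μ) = 0.276625 / (2 × 0.0122) = 11.34 Myr.

11.34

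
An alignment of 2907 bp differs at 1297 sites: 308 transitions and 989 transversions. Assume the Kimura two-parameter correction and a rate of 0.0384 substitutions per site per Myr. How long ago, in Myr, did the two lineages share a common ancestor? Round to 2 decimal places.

8.94

P = 308/2907 ≈ 0.105951 and Q = 989/2907 ≈ 0.340213.
Under the Kimura two-parameter model, d = −½ ln(1 − 2P − Q) − ¼ ln(1 − 2Q).
1 − 2P − Q = 0.447885, giving −½ ln(0.447885) = 0.401609.
1 − 2Q = 0.319574, giving −¼ ln(0.319574) = 0.285192.
d = 0.401609 + 0.285192 = 0.686801.
Under a molecular clock d = 2μt, so t = d/(2μ) = 0.686801 / (2 × 0.0384) = 8.94 Myr.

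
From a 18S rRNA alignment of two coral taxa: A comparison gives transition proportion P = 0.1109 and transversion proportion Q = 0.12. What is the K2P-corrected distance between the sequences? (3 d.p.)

0.278

Under the Kimura two-parameter model, d = −½ ln(1 − 2P − Q) − ¼ ln(1 − 2Q).
1 − 2P − Q = 0.6582, giving −½ ln(0.6582) = 0.209123.
1 − 2Q = 0.76, giving −¼ ln(0.76) = 0.068609.
d = 0.209123 + 0.068609 = 0.277732.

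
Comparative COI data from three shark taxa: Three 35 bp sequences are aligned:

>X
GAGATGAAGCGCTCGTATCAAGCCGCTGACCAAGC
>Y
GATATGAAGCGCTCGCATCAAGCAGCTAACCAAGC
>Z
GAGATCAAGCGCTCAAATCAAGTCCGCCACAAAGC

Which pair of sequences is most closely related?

X and Y

X–Y: 4/35 differ, p = 0.114, d = 0.124.
X–Z: 9/35 differ, p = 0.257, d = 0.315.
Y–Z: 11/35 differ, p = 0.314, d = 0.407.
The smallest distance is between X and Y.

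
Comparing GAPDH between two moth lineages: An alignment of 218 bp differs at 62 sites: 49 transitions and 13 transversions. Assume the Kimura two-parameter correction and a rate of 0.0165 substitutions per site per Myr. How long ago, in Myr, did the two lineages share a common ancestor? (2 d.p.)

11.74

P = 49/218 ≈ 0.224771 and Q = 13/218 ≈ 0.059633.
Under the Kimura two-parameter model, d = −½ ln(1 − 2P − Q) − ¼ ln(1 − 2Q).
1 − 2P − Q = 0.490825, giving −½ ln(0.490825) = 0.355834.
1 − 2Q = 0.880734, giving −¼ ln(0.880734) = 0.031750.
d = 0.355834 + 0.031750 = 0.387584.
Under a molecular clock d = 2μt, so t = d/(2μ) = 0.387584 / (2 × 0.0165) = 11.74 Myr.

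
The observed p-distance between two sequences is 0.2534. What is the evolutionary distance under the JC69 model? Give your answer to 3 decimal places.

0.309

d = −(3/4) ln(1 − 4p/3) = −0.75 ln(1 − 0.337867) = −0.75 ln(0.662133)
  = −0.75 × (-0.412289) = 0.309217 substitutions/site.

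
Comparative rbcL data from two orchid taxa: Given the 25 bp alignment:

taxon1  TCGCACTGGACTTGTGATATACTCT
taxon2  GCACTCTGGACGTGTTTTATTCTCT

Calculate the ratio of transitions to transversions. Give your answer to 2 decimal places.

0.17

Transitions are A↔G and C↔T; transversions are all other mismatches.
Transitions: 1. Transversions: 6.
R = 1/6 = 0.166666… ≈ 0.17 (to 2 d.p.).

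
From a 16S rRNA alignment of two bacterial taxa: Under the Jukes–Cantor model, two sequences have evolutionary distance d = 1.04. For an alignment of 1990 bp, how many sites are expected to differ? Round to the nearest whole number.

Invert JC69: p = (3/4)(1 − e^(−4d/3)) = 0.75 × (1 − e^(-1.386667)) = 0.75 × (1 − 0.249907) = 0.562570.
Expected differing sites = pL ≈ 0.562570 × 1990 = 1119.5143 ≈ 1120.

1120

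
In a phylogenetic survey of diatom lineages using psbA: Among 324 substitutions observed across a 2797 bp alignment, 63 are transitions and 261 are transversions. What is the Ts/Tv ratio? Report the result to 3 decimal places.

R = 63/261 = 0.241379… ≈ 0.241 (to 3 d.p.).

0.241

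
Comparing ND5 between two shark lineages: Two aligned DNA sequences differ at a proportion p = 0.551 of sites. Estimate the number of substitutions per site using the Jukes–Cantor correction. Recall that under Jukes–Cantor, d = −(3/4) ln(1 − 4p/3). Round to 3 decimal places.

d = −(3/4) ln(1 − 4p/3) = −0.75 ln(1 − 0.734667) = −0.75 ln(0.265333)
  = −0.75 × (-1.326770) = 0.995078 substitutions/site.

0.995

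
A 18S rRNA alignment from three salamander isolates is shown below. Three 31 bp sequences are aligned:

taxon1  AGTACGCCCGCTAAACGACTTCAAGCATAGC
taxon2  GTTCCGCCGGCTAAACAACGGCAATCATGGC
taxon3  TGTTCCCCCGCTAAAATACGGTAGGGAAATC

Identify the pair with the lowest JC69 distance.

taxon1 and taxon2

taxon1–taxon2: 9/31 differ, p = 0.290, d = 0.367.
taxon1–taxon3: 12/31 differ, p = 0.387, d = 0.544.
taxon2–taxon3: 14/31 differ, p = 0.452, d = 0.691.
The smallest distance is between taxon1 and taxon2.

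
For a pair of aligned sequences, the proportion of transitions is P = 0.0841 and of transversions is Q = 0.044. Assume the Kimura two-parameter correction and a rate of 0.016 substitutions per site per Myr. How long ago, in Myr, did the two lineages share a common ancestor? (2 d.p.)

4.45

Under the Kimura two-parameter model, d = −½ ln(1 − 2P − Q) − ¼ ln(1 − 2Q).
1 − 2P − Q = 0.7878, giving −½ ln(0.7878) = 0.119256.
1 − 2Q = 0.912, giving −¼ ln(0.912) = 0.023029.
d = 0.119256 + 0.023029 = 0.142285.
Under a molecular clock d = 2μt, so t = d/(2μ) = 0.142285 / (2 × 0.016) = 4.45 Myr.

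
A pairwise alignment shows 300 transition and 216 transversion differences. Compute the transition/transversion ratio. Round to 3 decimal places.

R = 300/216 = 1.388888… ≈ 1.389 (to 3 d.p.).

1.389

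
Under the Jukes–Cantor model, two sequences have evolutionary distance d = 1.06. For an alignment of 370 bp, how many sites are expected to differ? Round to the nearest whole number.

210

Invert JC69: p = (3/4)(1 − e^(−4d/3)) = 0.75 × (1 − e^(-1.413333)) = 0.75 × (1 − 0.243331) = 0.567502.
Expected differing sites = pL ≈ 0.567502 × 370 = 209.97574 ≈ 210.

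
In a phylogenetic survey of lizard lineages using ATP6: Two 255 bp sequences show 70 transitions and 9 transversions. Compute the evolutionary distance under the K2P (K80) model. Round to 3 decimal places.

0.457

P = 70/255 ≈ 0.27451 and Q = 9/255 ≈ 0.035294.
Under the Kimura two-parameter model, d = −½ ln(1 − 2P − Q) − ¼ ln(1 − 2Q).
1 − 2P − Q = 0.415686, giving −½ ln(0.415686) = 0.438913.
1 − 2Q = 0.929412, giving −¼ ln(0.929412) = 0.018301.
d = 0.438913 + 0.018301 = 0.457214.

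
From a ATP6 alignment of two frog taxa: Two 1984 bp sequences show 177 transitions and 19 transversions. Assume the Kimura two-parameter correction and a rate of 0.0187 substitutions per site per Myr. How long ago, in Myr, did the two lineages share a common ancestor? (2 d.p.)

2.91

P = 177/1984 ≈ 0.089214 and Q = 19/1984 ≈ 0.009577.
Under the Kimura two-parameter model, d = −½ ln(1 − 2P − Q) − ¼ ln(1 − 2Q).
1 − 2P − Q = 0.811995, giving −½ ln(0.811995) = 0.104131.
1 − 2Q = 0.980846, giving −¼ ln(0.980846) = 0.004835.
d = 0.104131 + 0.004835 = 0.108966.
Under a molecular clock d = 2μt, so t = d/(2μ) = 0.108966 / (2 × 0.0187) = 2.91 Myr.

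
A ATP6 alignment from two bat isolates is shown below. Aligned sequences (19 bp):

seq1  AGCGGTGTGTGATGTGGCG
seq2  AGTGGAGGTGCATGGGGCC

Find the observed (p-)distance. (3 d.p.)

0.421

The sequences differ at 8 of 19 positions (sites 3, 6, 8, 9, 10, 11, 15, 19).
p = 8/19 = 0.421052… ≈ 0.421 (to 3 d.p.).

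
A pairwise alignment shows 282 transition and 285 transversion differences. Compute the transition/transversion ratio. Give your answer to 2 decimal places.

R = 282/285 = 0.989473… ≈ 0.99 (to 2 d.p.).

0.99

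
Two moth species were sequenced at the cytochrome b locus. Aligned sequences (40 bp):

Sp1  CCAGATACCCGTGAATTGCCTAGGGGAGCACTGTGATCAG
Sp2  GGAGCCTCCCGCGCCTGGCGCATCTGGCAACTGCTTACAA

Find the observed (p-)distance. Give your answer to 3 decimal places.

The sequences differ at 22 of 40 positions.
p = 22/40 = 0.550.

0.550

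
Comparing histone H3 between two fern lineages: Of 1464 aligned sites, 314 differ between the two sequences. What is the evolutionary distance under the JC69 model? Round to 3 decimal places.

p = 314/1464 ≈ 0.214481.
d = −(3/4) ln(1 − 4p/3) = −0.75 ln(1 − 0.285975) = −0.75 ln(0.714025)
  = −0.75 × (-0.336837) = 0.252628 substitutions/site.

0.253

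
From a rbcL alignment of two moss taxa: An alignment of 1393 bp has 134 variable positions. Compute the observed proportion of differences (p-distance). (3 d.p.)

0.096

p = 134/1393 = 0.096195… ≈ 0.096 (to 3 d.p.).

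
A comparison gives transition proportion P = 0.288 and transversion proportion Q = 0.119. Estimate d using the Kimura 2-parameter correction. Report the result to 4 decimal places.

0.6617

Under the Kimura two-parameter model, d = −½ ln(1 − 2P − Q) − ¼ ln(1 − 2Q).
1 − 2P − Q = 0.305, giving −½ ln(0.305) = 0.593722.
1 − 2Q = 0.762, giving −¼ ln(0.762) = 0.067952.
d = 0.593722 + 0.067952 = 0.661674.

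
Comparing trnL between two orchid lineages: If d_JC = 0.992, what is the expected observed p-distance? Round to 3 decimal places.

p = (3/4)(1 − e^(−4d/3)) = 0.75 × (1 − e^(-1.322667)) = 0.75 × (1 − 0.266424) = 0.550182.

0.550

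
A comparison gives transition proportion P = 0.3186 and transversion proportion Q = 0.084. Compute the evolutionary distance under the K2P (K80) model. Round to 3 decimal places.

0.685

Under the Kimura two-parameter model, d = −½ ln(1 − 2P − Q) − ¼ ln(1 − 2Q).
1 − 2P − Q = 0.2788, giving −½ ln(0.2788) = 0.638630.
1 − 2Q = 0.832, giving −¼ ln(0.832) = 0.045981.
d = 0.638630 + 0.045981 = 0.684611.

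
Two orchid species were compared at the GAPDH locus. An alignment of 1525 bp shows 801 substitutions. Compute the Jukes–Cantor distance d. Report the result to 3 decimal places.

0.904

p = 801/1525 ≈ 0.525246.
d = −(3/4) ln(1 − 4p/3) = −0.75 ln(1 − 0.700328) = −0.75 ln(0.299672)
  = −0.75 × (-1.205067) = 0.903800 substitutions/site.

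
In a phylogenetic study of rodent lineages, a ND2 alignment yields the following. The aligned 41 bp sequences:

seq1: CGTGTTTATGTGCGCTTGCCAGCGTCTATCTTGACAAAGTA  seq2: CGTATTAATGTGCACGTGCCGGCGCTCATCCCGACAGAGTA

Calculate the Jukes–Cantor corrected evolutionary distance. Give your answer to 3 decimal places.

The sequences differ at 11 of 41 sites, so p = 11/41 ≈ 0.268293.
d = −(3/4) ln(1 − 4p/3) = −0.75 ln(1 − 0.357724) = −0.75 ln(0.642276)
  = −0.75 × (-0.442737) = 0.332053 substitutions/site.

0.332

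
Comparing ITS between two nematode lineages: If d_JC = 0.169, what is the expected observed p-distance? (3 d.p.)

p = (3/4)(1 − e^(−4d/3)) = 0.75 × (1 − e^(-0.225333)) = 0.75 × (1 − 0.798250) = 0.151313.

0.151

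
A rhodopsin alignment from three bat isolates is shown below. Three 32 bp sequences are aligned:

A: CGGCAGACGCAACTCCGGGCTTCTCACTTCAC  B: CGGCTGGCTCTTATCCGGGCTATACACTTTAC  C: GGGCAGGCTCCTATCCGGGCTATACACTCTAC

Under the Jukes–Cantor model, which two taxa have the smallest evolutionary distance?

B and C

A–B: 10/32 differ, p = 0.313, d = 0.404.
A–C: 11/32 differ, p = 0.344, d = 0.460.
B–C: 4/32 differ, p = 0.125, d = 0.137.
The smallest distance is between B and C.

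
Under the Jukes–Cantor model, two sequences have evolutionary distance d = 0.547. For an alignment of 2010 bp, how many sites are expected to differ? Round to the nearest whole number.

Invert JC69: p = (3/4)(1 − e^(−4d/3)) = 0.75 × (1 − e^(-0.729333)) = 0.75 × (1 − 0.482231) = 0.388327.
Expected differing sites = pL ≈ 0.388327 × 2010 = 780.53727 ≈ 781.

781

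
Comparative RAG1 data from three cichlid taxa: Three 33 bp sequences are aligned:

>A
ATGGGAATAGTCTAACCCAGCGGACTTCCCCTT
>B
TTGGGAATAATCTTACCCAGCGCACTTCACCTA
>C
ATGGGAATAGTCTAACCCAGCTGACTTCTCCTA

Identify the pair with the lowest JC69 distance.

A and C

A–B: 6/33 differ, p = 0.182, d = 0.208.
A–C: 3/33 differ, p = 0.091, d = 0.097.
B–C: 6/33 differ, p = 0.182, d = 0.208.
The smallest distance is between A and C.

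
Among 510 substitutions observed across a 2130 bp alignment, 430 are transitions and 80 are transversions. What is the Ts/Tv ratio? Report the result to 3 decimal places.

5.375

R = 430/80 = 5.375.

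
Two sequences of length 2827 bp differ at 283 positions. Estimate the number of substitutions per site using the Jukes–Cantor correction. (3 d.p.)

0.107

p = 283/2827 ≈ 0.100106.
d = −(3/4) ln(1 − 4p/3) = −0.75 ln(1 − 0.133475) = −0.75 ln(0.866525)
  = −0.75 × (-0.143264) = 0.107448 substitutions/site.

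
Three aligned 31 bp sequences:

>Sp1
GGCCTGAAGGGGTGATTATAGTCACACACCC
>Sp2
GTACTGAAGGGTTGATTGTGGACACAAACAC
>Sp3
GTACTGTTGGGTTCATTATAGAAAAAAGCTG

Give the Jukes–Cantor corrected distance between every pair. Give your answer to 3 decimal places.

d(Sp1,Sp2) = 0.316, d(Sp1,Sp3) = 0.614, d(Sp2,Sp3) = 0.422

Sp1–Sp2: 8/31 sites differ → p ≈ 0.258065, d = −0.75 ln(1 − 0.344087) = 0.316295 ≈ 0.316.
Sp1–Sp3: 13/31 sites differ → p ≈ 0.419355, d = −0.75 ln(1 − 0.55914) = 0.614271 ≈ 0.614.
Sp2–Sp3: 10/31 sites differ → p ≈ 0.322581, d = −0.75 ln(1 − 0.430108) = 0.421731 ≈ 0.422.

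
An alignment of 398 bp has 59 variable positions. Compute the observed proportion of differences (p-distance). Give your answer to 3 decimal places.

0.148

p = 59/398 = 0.148241… ≈ 0.148 (to 3 d.p.).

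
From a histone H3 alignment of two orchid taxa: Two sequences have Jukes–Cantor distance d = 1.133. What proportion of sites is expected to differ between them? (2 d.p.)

p = (3/4)(1 − e^(−4d/3)) = 0.75 × (1 − e^(-1.510667)) = 0.75 × (1 − 0.220763) = 0.584428.

0.58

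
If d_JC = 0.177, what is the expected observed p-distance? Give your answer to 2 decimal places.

p = (3/4)(1 − e^(−4d/3)) = 0.75 × (1 − e^(-0.236)) = 0.75 × (1 − 0.789781) = 0.157664.

0.16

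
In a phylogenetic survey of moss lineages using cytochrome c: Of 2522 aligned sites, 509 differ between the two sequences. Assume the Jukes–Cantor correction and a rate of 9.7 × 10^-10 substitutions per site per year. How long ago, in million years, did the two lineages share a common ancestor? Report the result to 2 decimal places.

121.19

p = 509/2522 ≈ 0.201824.
d = −(3/4) ln(1 − 4p/3) = −0.75 ln(1 − 0.269099) = −0.75 ln(0.730901)
  = −0.75 × (-0.313477) = 0.235108 substitutions/site.
Under a molecular clock d = 2μt, so t = d/(2μ) = 0.235108 / (2 × 9.7 × 10^-10) = 121.19 million years.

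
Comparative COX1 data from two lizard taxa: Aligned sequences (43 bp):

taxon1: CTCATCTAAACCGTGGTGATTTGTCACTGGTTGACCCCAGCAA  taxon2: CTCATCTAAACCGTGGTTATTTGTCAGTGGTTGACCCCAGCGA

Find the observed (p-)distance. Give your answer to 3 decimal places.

The sequences differ at 3 of 43 positions (sites 18, 27, 42).
p = 3/43 = 0.069767… ≈ 0.070 (to 3 d.p.).

0.070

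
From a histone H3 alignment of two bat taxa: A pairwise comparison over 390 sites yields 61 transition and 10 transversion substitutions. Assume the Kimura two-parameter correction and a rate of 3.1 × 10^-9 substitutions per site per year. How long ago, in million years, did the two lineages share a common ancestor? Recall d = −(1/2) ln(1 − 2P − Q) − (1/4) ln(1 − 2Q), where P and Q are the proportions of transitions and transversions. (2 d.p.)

P = 61/390 ≈ 0.15641 and Q = 10/390 ≈ 0.025641.
Under the Kimura two-parameter model, d = −½ ln(1 − 2P − Q) − ¼ ln(1 − 2Q).
1 − 2P − Q = 0.661539, giving −½ ln(0.661539) = 0.206593.
1 − 2Q = 0.948718, giving −¼ ln(0.948718) = 0.013161.
d = 0.206593 + 0.013161 = 0.219754.
Under a molecular clock d = 2μt, so t = d/(2μ) = 0.219754 / (2 × 3.1 × 10^-9) = 35.44 million years.

35.44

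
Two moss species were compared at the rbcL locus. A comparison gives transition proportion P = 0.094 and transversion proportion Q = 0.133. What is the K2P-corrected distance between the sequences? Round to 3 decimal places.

Under the Kimura two-parameter model, d = −½ ln(1 − 2P − Q) − ¼ ln(1 − 2Q).
1 − 2P − Q = 0.679, giving −½ ln(0.679) = 0.193567.
1 − 2Q = 0.734, giving −¼ ln(0.734) = 0.077312.
d = 0.193567 + 0.077312 = 0.270879.

0.271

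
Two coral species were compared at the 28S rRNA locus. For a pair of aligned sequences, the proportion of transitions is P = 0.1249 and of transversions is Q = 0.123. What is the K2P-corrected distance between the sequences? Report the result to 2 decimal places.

Under the Kimura two-parameter model, d = −½ ln(1 − 2P − Q) − ¼ ln(1 − 2Q).
1 − 2P − Q = 0.6272, giving −½ ln(0.6272) = 0.233245.
1 − 2Q = 0.754, giving −¼ ln(0.754) = 0.070591.
d = 0.233245 + 0.070591 = 0.303836.

0.30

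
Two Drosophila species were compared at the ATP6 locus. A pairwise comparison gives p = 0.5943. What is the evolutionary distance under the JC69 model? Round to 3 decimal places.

d = −(3/4) ln(1 − 4p/3) = −0.75 ln(1 − 0.7924) = −0.75 ln(0.2076)
  = −0.75 × (-1.572142) = 1.179107 substitutions/site.

1.179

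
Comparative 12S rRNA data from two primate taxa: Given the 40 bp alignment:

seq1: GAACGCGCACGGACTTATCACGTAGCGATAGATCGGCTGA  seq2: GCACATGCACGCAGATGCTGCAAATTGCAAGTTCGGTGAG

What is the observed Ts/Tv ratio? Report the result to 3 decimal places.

1.100

Transitions are A↔G and C↔T; transversions are all other mismatches.
Transitions: 11. Transversions: 10.
R = 11/10 = 1.100.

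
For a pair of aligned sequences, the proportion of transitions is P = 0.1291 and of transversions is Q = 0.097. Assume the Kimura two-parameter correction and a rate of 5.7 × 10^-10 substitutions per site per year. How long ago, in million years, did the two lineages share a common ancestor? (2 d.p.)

239.76

Under the Kimura two-parameter model, d = −½ ln(1 − 2P − Q) − ¼ ln(1 − 2Q).
1 − 2P − Q = 0.6448, giving −½ ln(0.6448) = 0.219408.
1 − 2Q = 0.806, giving −¼ ln(0.806) = 0.053918.
d = 0.219408 + 0.053918 = 0.273326.
Under a molecular clock d = 2μt, so t = d/(2μ) = 0.273326 / (2 × 5.7 × 10^-10) = 239.76 million years.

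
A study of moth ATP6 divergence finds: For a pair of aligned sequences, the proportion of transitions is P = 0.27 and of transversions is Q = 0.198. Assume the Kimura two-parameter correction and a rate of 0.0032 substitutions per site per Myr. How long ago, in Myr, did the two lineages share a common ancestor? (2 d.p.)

124.34

Under the Kimura two-parameter model, d = −½ ln(1 − 2P − Q) − ¼ ln(1 − 2Q).
1 − 2P − Q = 0.262, giving −½ ln(0.262) = 0.669705.
1 − 2Q = 0.604, giving −¼ ln(0.604) = 0.126045.
d = 0.669705 + 0.126045 = 0.795750.
Under a molecular clock d = 2μt, so t = d/(2μ) = 0.795750 / (2 × 0.0032) = 124.34 Myr.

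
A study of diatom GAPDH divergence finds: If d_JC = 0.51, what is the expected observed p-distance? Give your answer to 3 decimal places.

p = (3/4)(1 − e^(−4d/3)) = 0.75 × (1 − e^(-0.68)) = 0.75 × (1 − 0.506617) = 0.370037.

0.370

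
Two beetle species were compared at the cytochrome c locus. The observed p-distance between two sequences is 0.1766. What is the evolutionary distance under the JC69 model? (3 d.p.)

d = −(3/4) ln(1 − 4p/3) = −0.75 ln(1 − 0.235467) = −0.75 ln(0.764533)
  = −0.75 × (-0.268490) = 0.201368 substitutions/site.

0.201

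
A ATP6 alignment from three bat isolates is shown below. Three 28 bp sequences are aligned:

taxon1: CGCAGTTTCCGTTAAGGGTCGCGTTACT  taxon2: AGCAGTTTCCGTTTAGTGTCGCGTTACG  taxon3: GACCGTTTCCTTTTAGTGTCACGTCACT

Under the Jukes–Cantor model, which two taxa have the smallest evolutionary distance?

taxon1–taxon2: 4/28 differ, p = 0.143, d = 0.158.
taxon1–taxon3: 8/28 differ, p = 0.286, d = 0.360.
taxon2–taxon3: 7/28 differ, p = 0.250, d = 0.304.
The smallest distance is between taxon1 and taxon2.

taxon1 and taxon2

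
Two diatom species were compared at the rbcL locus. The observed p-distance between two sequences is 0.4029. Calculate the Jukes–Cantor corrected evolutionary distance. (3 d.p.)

d = −(3/4) ln(1 − 4p/3) = −0.75 ln(1 − 0.5372) = −0.75 ln(0.4628)
  = −0.75 × (-0.770460) = 0.577845 substitutions/site.

0.578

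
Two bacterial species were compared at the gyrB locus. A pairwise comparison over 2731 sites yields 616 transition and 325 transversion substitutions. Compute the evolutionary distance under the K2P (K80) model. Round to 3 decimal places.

0.490

P = 616/2731 ≈ 0.225558 and Q = 325/2731 ≈ 0.119004.
Under the Kimura two-parameter model, d = −½ ln(1 − 2P − Q) − ¼ ln(1 − 2Q).
1 − 2P − Q = 0.42988, giving −½ ln(0.42988) = 0.422125.
1 − 2Q = 0.761992, giving −¼ ln(0.761992) = 0.067955.
d = 0.422125 + 0.067955 = 0.490080.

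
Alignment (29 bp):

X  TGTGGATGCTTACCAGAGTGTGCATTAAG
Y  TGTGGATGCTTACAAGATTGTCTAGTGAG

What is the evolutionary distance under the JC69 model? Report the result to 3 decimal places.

The sequences differ at 6 of 29 sites (14, 18, 22, 23, 25, 27), so p = 6/29 ≈ 0.206897.
d = −(3/4) ln(1 − 4p/3) = −0.75 ln(1 − 0.275863) = −0.75 ln(0.724137)
  = −0.75 × (-0.322775) = 0.242081 substitutions/site.

0.242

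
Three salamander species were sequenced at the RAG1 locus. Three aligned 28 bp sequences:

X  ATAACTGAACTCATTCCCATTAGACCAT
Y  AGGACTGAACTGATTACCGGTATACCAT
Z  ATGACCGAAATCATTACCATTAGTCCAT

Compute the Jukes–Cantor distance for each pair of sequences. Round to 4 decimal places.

X–Y: 7/28 sites differ → p = 0.25, d = −0.75 ln(1 − 0.333333) = 0.304098 ≈ 0.3041.
X–Z: 5/28 sites differ → p ≈ 0.178571, d = −0.75 ln(1 − 0.238095) = 0.203950 ≈ 0.2040.
Y–Z: 8/28 sites differ → p ≈ 0.285714, d = −0.75 ln(1 − 0.380952) = 0.359679 ≈ 0.3597.

d(X,Y) = 0.3041, d(X,Z) = 0.2040, d(Y,Z) = 0.3597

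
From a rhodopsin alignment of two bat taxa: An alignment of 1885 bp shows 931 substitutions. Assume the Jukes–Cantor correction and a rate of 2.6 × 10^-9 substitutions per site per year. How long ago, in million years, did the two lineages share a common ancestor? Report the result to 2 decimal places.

154.98

p = 931/1885 ≈ 0.493899.
d = −(3/4) ln(1 − 4p/3) = −0.75 ln(1 − 0.658532) = −0.75 ln(0.341468)
  = −0.75 × (-1.074501) = 0.805876 substitutions/site.
Under a molecular clock d = 2μt, so t = d/(2μ) = 0.805876 / (2 × 2.6 × 10^-9) = 154.98 million years.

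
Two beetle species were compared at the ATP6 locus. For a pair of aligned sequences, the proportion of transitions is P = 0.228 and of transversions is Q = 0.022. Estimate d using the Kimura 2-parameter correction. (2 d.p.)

Under the Kimura two-parameter model, d = −½ ln(1 − 2P − Q) − ¼ ln(1 − 2Q).
1 − 2P − Q = 0.522, giving −½ ln(0.522) = 0.325044.
1 − 2Q = 0.956, giving −¼ ln(0.956) = 0.011249.
d = 0.325044 + 0.011249 = 0.336293.

0.34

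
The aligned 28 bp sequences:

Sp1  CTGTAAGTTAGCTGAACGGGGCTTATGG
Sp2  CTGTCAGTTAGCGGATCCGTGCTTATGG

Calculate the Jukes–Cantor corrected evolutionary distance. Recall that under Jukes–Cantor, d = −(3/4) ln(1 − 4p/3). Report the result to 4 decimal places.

0.2040

The sequences differ at 5 of 28 sites (5, 13, 16, 18, 20), so p = 5/28 ≈ 0.178571.
d = −(3/4) ln(1 − 4p/3) = −0.75 ln(1 − 0.238095) = −0.75 ln(0.761905)
  = −0.75 × (-0.271933) = 0.203950 substitutions/site.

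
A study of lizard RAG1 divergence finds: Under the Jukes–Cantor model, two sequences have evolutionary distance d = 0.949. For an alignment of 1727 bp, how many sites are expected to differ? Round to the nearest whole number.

930

Invert JC69: p = (3/4)(1 − e^(−4d/3)) = 0.75 × (1 − e^(-1.265333)) = 0.75 × (1 − 0.282145) = 0.538391.
Expected differing sites = pL ≈ 0.538391 × 1727 = 929.801257 ≈ 930.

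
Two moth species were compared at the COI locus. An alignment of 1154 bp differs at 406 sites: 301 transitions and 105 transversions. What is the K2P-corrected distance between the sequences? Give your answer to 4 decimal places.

0.5244

P = 301/1154 ≈ 0.260832 and Q = 105/1154 ≈ 0.090988.
Under the Kimura two-parameter model, d = −½ ln(1 − 2P − Q) − ¼ ln(1 − 2Q).
1 − 2P − Q = 0.387348, giving −½ ln(0.387348) = 0.474216.
1 − 2Q = 0.818024, giving −¼ ln(0.818024) = 0.050216.
d = 0.474216 + 0.050216 = 0.524432.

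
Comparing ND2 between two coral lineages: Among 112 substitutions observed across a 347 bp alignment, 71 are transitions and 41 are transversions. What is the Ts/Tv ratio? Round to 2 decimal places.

1.73

R = 71/41 = 1.731707… ≈ 1.73 (to 2 d.p.).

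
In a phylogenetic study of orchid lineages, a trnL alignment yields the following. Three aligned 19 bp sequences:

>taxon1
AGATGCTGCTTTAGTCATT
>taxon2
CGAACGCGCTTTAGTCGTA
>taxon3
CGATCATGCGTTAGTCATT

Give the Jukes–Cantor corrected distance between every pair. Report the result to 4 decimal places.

d(taxon1,taxon2) = 0.5068, d(taxon1,taxon3) = 0.2471, d(taxon2,taxon3) = 0.4099

taxon1–taxon2: 7/19 sites differ → p ≈ 0.368421, d = −0.75 ln(1 − 0.491228) = 0.506816 ≈ 0.5068.
taxon1–taxon3: 4/19 sites differ → p ≈ 0.210526, d = −0.75 ln(1 − 0.280701) = 0.247109 ≈ 0.2471.
taxon2–taxon3: 6/19 sites differ → p ≈ 0.315789, d = −0.75 ln(1 − 0.421052) = 0.409907 ≈ 0.4099.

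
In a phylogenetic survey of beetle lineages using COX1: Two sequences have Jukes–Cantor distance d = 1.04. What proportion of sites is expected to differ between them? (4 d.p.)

p = (3/4)(1 − e^(−4d/3)) = 0.75 × (1 − e^(-1.386667)) = 0.75 × (1 − 0.249907) = 0.562570.

0.5626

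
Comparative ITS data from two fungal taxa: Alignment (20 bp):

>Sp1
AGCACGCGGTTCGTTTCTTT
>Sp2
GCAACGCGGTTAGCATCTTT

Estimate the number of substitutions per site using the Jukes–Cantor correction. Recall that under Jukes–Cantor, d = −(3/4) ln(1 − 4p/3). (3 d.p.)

The sequences differ at 6 of 20 sites (1, 2, 3, 12, 14, 15), so p = 6/20 = 0.3.
d = −(3/4) ln(1 − 4p/3) = −0.75 ln(1 − 0.4) = −0.75 ln(0.6)
  = −0.75 × (-0.510826) = 0.383120 substitutions/site.

0.383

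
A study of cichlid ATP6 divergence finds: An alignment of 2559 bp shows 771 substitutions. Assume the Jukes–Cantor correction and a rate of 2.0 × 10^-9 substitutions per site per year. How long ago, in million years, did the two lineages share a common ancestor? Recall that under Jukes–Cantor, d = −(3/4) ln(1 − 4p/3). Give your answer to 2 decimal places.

p = 771/2559 ≈ 0.30129.
d = −(3/4) ln(1 − 4p/3) = −0.75 ln(1 − 0.40172) = −0.75 ln(0.59828)
  = −0.75 × (-0.513696) = 0.385272 substitutions/site.
Under a molecular clock d = 2μt, so t = d/(2μ) = 0.385272 / (2 × 2.0 × 10^-9) = 96.32 million years.

96.32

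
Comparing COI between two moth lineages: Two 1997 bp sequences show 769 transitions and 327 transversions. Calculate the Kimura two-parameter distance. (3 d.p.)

P = 769/1997 ≈ 0.385078 and Q = 327/1997 ≈ 0.163746.
Under the Kimura two-parameter model, d = −½ ln(1 − 2P − Q) − ¼ ln(1 − 2Q).
1 − 2P − Q = 0.066098, giving −½ ln(0.066098) = 1.358308.
1 − 2Q = 0.672508, giving −¼ ln(0.672508) = 0.099185.
d = 1.358308 + 0.099185 = 1.457493.

1.457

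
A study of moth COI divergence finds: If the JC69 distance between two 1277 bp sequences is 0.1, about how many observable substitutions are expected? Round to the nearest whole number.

Invert JC69: p = (3/4)(1 − e^(−4d/3)) = 0.75 × (1 − e^(-0.133333)) = 0.75 × (1 − 0.875174) = 0.093620.
Expected differing sites = pL ≈ 0.093620 × 1277 = 119.55274 ≈ 120.

120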